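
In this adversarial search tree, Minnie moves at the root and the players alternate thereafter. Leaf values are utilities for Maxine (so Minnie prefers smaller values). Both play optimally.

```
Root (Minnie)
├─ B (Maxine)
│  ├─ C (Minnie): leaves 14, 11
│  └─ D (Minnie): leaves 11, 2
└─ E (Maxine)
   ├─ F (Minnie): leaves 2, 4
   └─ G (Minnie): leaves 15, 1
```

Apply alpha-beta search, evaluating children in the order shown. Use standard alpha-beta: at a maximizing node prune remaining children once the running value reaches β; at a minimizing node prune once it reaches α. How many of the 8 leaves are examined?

C [α=-∞,β=+∞]: v=11
D [α=11,β=+∞]: v=11 after child 1 ≤ α → α-cutoff, skip 1
B [α=-∞,β=+∞]: v=11
F [α=-∞,β=11]: v=2
G [α=2,β=11]: v=1
E [α=-∞,β=11]: v=2
Root [α=-∞,β=+∞]: v=2
Leaves evaluated: 7 of 8.

7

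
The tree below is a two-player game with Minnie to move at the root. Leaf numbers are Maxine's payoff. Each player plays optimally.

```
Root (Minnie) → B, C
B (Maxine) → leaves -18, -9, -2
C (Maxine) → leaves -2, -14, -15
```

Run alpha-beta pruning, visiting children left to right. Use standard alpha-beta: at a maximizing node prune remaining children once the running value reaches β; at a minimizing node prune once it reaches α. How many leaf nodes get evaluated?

B [α=-∞,β=+∞]: v=-2
C [α=-∞,β=-2]: v=-2 after child 1 ≥ β → β-cutoff, skip 2
Root [α=-∞,β=+∞]: v=-2
Leaves evaluated: 4 of 6.

4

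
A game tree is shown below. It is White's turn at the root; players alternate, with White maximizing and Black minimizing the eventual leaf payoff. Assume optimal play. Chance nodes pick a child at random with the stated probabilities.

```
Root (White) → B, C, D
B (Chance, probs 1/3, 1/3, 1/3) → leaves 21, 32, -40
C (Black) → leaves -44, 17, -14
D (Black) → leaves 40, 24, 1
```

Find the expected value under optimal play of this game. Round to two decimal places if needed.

4.33

B (Chance): 1/3·21 + 1/3·32 + 1/3·-40 = 4.33
C (Black): min(-44, 17, -14) = -44
D (Black): min(40, 24, 1) = 1
Root (White): max(4.33, -44, 1) = 4.33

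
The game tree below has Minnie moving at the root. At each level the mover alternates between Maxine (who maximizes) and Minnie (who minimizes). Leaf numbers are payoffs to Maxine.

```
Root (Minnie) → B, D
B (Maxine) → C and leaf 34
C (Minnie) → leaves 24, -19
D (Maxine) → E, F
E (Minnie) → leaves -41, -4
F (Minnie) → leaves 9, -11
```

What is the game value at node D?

-11

E: min(-41, -4) = -41
F: min(9, -11) = -11
D: max(-41, -11) = -11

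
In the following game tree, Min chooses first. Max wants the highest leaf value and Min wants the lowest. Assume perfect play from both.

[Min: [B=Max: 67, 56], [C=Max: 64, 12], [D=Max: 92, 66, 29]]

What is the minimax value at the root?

B (Max): max(67, 56) = 67
C (Max): max(64, 12) = 64
D (Max): max(92, 66, 29) = 92
Root (Min): min(67, 64, 92) = 64

64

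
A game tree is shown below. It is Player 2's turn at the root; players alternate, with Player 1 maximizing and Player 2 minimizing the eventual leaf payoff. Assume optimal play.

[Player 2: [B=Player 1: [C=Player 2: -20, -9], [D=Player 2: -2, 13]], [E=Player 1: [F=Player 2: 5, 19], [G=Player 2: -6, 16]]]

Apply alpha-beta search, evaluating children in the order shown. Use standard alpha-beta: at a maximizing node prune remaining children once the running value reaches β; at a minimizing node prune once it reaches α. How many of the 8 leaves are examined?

6

C [α=-∞,β=+∞]: v=-20
D [α=-20,β=+∞]: v=-2
B [α=-∞,β=+∞]: v=-2
F [α=-∞,β=-2]: v=5
E [α=-∞,β=-2]: v=5 after child 1 ≥ β → β-cutoff, skip 1
Root [α=-∞,β=+∞]: v=-2
Leaves evaluated: 6 of 8.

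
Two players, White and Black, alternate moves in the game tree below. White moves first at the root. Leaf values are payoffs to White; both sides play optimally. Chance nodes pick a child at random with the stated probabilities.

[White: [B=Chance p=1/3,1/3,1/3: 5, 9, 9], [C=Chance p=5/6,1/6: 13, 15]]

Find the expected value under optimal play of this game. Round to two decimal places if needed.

13.33

B (Chance): 1/3·5 + 1/3·9 + 1/3·9 = 7.67
C (Chance): 5/6·13 + 1/6·15 = 13.33
Root (White): max(7.67, 13.33) = 13.33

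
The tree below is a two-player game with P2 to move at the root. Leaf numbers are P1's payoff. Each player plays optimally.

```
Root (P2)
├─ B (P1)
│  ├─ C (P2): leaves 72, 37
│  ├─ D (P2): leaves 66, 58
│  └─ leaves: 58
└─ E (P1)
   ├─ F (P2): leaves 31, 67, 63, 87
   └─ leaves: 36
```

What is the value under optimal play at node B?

58

C: min(72, 37) = 37
D: min(66, 58) = 58
B: max(37, 58, 58) = 58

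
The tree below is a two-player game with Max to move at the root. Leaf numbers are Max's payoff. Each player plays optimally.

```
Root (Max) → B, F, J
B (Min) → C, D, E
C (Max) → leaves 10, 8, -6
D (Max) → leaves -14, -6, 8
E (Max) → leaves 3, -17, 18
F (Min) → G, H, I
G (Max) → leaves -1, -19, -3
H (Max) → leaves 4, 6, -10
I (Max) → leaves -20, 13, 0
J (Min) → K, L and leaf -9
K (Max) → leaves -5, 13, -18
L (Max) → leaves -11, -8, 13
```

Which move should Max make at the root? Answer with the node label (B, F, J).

B

C (Max): max(10, 8, -6) = 10
D (Max): max(-14, -6, 8) = 8
E (Max): max(3, -17, 18) = 18
B (Min): min(10, 8, 18) = 8
G (Max): max(-1, -19, -3) = -1
H (Max): max(4, 6, -10) = 6
I (Max): max(-20, 13, 0) = 13
F (Min): min(-1, 6, 13) = -1
K (Max): max(-5, 13, -18) = 13
L (Max): max(-11, -8, 13) = 13
J (Min): min(13, 13, -9) = -9
Root (Max): max(8, -1, -9) = 8
Max picks the child with the highest value: B (value 8).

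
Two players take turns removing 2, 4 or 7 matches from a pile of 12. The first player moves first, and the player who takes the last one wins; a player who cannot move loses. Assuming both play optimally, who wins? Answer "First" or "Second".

Second

Mark each pile size as W (mover wins) or L (mover loses):
i:   0  1  2  3  4  5  6  7  8  9 10 11 12
     L  L  W  W  W  W  L  W  W  L  W  W  L
Position 12 is L, so the second player wins.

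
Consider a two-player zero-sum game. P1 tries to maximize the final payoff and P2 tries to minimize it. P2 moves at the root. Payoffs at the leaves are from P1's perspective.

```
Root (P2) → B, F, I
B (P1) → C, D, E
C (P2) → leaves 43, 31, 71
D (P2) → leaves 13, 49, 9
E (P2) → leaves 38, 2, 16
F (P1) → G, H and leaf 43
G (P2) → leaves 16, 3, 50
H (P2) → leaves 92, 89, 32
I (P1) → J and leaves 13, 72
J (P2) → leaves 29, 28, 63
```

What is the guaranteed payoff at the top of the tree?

C (P2): min(43, 31, 71) = 31
D (P2): min(13, 49, 9) = 9
E (P2): min(38, 2, 16) = 2
B (P1): max(31, 9, 2) = 31
G (P2): min(16, 3, 50) = 3
H (P2): min(92, 89, 32) = 32
F (P1): max(3, 32, 43) = 43
J (P2): min(29, 28, 63) = 28
I (P1): max(28, 13, 72) = 72
Root (P2): min(31, 43, 72) = 31

31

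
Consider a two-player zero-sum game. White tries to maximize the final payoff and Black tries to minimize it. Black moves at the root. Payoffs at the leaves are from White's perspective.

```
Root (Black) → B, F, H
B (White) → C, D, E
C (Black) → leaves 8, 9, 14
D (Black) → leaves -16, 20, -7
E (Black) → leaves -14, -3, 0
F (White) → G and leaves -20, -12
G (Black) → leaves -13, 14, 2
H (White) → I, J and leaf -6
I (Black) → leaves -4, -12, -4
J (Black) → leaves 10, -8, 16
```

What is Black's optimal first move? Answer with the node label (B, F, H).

C (Black): min(8, 9, 14) = 8
D (Black): min(-16, 20, -7) = -16
E (Black): min(-14, -3, 0) = -14
B (White): max(8, -16, -14) = 8
G (Black): min(-13, 14, 2) = -13
F (White): max(-13, -20, -12) = -12
I (Black): min(-4, -12, -4) = -12
J (Black): min(10, -8, 16) = -8
H (White): max(-12, -8, -6) = -6
Root (Black): min(8, -12, -6) = -12
Black picks the child with the lowest value: F (value -12).

F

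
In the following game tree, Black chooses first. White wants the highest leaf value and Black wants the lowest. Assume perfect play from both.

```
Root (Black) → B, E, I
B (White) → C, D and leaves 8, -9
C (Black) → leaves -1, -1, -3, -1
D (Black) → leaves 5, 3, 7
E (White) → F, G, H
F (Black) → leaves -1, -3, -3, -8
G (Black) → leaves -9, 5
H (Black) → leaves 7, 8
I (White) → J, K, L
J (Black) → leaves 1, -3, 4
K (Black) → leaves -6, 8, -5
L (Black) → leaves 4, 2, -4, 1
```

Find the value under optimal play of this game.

C (Black): min(-1, -1, -3, -1) = -3
D (Black): min(5, 3, 7) = 3
B (White): max(-3, 3, 8, -9) = 8
F (Black): min(-1, -3, -3, -8) = -8
G (Black): min(-9, 5) = -9
H (Black): min(7, 8) = 7
E (White): max(-8, -9, 7) = 7
J (Black): min(1, -3, 4) = -3
K (Black): min(-6, 8, -5) = -6
L (Black): min(4, 2, -4, 1) = -4
I (White): max(-3, -6, -4) = -3
Root (Black): min(8, 7, -3) = -3

-3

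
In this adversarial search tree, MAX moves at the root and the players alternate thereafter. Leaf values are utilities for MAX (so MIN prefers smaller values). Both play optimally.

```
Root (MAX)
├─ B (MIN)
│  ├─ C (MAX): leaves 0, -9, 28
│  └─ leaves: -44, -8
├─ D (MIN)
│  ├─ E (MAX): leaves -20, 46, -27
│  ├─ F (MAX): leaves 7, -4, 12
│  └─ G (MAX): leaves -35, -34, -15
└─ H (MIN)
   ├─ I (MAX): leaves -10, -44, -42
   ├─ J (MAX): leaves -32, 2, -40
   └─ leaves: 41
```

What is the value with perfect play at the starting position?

C (MAX): max(0, -9, 28) = 28
B (MIN): min(28, -44, -8) = -44
E (MAX): max(-20, 46, -27) = 46
F (MAX): max(7, -4, 12) = 12
G (MAX): max(-35, -34, -15) = -15
D (MIN): min(46, 12, -15) = -15
I (MAX): max(-10, -44, -42) = -10
J (MAX): max(-32, 2, -40) = 2
H (MIN): min(-10, 2, 41) = -10
Root (MAX): max(-44, -15, -10) = -10

-10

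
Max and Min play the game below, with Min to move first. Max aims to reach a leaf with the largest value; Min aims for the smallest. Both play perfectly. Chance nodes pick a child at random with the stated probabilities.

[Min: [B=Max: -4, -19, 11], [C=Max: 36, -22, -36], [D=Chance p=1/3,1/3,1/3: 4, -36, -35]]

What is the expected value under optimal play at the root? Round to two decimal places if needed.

B (Max): max(-4, -19, 11) = 11
C (Max): max(36, -22, -36) = 36
D (Chance): 1/3·4 + 1/3·-36 + 1/3·-35 = -22.33
Root (Min): min(11, 36, -22.33) = -22.33

-22.33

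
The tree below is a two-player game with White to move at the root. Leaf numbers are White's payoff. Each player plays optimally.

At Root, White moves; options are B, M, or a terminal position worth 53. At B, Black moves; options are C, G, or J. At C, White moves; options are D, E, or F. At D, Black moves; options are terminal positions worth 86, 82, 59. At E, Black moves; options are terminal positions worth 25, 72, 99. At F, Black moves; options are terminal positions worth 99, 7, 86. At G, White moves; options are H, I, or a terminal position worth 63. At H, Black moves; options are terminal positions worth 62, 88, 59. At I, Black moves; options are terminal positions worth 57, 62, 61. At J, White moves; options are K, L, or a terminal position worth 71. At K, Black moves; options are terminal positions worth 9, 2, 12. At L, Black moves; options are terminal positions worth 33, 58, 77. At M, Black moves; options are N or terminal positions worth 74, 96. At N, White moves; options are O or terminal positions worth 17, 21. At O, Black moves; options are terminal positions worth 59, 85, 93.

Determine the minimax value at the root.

D (Black): min(86, 82, 59) = 59
E (Black): min(25, 72, 99) = 25
F (Black): min(99, 7, 86) = 7
C (White): max(59, 25, 7) = 59
H (Black): min(62, 88, 59) = 59
I (Black): min(57, 62, 61) = 57
G (White): max(59, 57, 63) = 63
K (Black): min(9, 2, 12) = 2
L (Black): min(33, 58, 77) = 33
J (White): max(2, 33, 71) = 71
B (Black): min(59, 63, 71) = 59
O (Black): min(59, 85, 93) = 59
N (White): max(59, 17, 21) = 59
M (Black): min(59, 74, 96) = 59
Root (White): max(59, 59, 53) = 59

59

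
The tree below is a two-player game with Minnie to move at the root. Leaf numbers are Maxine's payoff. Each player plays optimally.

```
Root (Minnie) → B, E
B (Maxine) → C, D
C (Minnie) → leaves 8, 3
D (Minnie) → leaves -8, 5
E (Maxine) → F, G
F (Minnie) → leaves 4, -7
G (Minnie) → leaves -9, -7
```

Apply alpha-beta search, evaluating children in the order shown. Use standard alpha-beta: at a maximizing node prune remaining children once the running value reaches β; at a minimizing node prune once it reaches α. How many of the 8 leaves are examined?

C [α=-∞,β=+∞]: v=3
D [α=3,β=+∞]: v=-8 after child 1 ≤ α → α-cutoff, skip 1
B [α=-∞,β=+∞]: v=3
F [α=-∞,β=3]: v=-7
G [α=-7,β=3]: v=-9 after child 1 ≤ α → α-cutoff, skip 1
E [α=-∞,β=3]: v=-7
Root [α=-∞,β=+∞]: v=-7
Leaves evaluated: 6 of 8.

6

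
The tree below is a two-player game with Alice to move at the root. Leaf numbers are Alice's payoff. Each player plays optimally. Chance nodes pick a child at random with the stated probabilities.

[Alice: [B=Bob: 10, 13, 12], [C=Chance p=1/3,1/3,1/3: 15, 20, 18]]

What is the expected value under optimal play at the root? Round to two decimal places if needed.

17.67

B (Bob): min(10, 13, 12) = 10
C (Chance): 1/3·15 + 1/3·20 + 1/3·18 = 17.67
Root (Alice): max(10, 17.67) = 17.67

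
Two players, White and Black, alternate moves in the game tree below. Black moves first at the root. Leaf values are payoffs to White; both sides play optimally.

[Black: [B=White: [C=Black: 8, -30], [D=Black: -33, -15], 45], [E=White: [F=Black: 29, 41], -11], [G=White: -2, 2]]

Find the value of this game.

2

C (Black): min(8, -30) = -30
D (Black): min(-33, -15) = -33
B (White): max(-30, -33, 45) = 45
F (Black): min(29, 41) = 29
E (White): max(29, -11) = 29
G (White): max(-2, 2) = 2
Root (Black): min(45, 29, 2) = 2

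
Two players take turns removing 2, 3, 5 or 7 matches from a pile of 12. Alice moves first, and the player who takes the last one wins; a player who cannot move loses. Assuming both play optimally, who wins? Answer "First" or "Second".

Mark each pile size as W (mover wins) or L (mover loses):
i:   0  1  2  3  4  5  6  7  8  9 10 11 12
     L  L  W  W  W  W  W  W  W  L  L  W  W
Position 12 is W, so the first player wins.

First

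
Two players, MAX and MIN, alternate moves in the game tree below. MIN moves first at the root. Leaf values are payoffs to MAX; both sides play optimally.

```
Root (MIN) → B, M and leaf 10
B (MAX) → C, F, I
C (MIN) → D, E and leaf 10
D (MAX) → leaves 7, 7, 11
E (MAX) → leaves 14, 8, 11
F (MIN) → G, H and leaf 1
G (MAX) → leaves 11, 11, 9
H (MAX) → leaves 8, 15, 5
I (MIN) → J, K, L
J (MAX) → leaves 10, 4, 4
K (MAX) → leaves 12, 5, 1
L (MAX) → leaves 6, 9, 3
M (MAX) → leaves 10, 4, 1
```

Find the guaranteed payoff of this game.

D (MAX): max(7, 7, 11) = 11
E (MAX): max(14, 8, 11) = 14
C (MIN): min(11, 14, 10) = 10
G (MAX): max(11, 11, 9) = 11
H (MAX): max(8, 15, 5) = 15
F (MIN): min(11, 15, 1) = 1
J (MAX): max(10, 4, 4) = 10
K (MAX): max(12, 5, 1) = 12
L (MAX): max(6, 9, 3) = 9
I (MIN): min(10, 12, 9) = 9
B (MAX): max(10, 1, 9) = 10
M (MAX): max(10, 4, 1) = 10
Root (MIN): min(10, 10, 10) = 10

10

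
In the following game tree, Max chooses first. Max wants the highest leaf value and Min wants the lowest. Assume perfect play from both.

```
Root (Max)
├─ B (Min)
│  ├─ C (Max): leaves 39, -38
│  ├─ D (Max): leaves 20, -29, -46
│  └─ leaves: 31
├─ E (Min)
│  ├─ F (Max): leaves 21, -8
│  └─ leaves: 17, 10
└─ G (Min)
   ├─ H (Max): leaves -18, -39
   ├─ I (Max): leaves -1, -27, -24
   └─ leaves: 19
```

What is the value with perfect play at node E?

10

F: max(21, -8) = 21
E: min(21, 17, 10) = 10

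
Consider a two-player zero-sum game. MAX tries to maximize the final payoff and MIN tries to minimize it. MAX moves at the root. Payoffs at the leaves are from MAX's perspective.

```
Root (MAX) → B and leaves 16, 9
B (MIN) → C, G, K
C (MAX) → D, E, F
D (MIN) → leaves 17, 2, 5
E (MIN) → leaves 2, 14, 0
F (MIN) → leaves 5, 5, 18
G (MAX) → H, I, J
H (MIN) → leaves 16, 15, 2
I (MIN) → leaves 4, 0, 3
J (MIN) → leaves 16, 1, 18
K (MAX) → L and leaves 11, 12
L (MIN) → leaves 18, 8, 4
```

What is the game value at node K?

12

L: min(18, 8, 4) = 4
K: max(4, 11, 12) = 12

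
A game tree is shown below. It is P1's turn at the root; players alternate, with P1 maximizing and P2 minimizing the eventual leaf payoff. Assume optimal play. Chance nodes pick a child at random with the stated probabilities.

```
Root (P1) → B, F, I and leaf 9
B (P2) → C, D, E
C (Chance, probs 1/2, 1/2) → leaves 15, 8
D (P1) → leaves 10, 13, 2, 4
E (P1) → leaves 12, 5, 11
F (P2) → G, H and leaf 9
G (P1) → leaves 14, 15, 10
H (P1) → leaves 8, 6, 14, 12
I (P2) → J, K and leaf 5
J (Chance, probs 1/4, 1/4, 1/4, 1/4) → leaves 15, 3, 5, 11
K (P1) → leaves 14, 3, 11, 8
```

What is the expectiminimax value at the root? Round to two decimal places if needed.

C (Chance): 1/2·15 + 1/2·8 = 11.5
D (P1): max(10, 13, 2, 4) = 13
E (P1): max(12, 5, 11) = 12
B (P2): min(11.5, 13, 12) = 11.5
G (P1): max(14, 15, 10) = 15
H (P1): max(8, 6, 14, 12) = 14
F (P2): min(15, 14, 9) = 9
J (Chance): 1/4·15 + 1/4·3 + 1/4·5 + 1/4·11 = 8.5
K (P1): max(14, 3, 11, 8) = 14
I (P2): min(8.5, 14, 5) = 5
Root (P1): max(11.5, 9, 5, 9) = 11.5

11.5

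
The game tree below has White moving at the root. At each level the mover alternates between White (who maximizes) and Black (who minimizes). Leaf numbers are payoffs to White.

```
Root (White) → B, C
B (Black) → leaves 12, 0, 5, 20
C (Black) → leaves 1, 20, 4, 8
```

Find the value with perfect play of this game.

B (Black): min(12, 0, 5, 20) = 0
C (Black): min(1, 20, 4, 8) = 1
Root (White): max(0, 1) = 1

1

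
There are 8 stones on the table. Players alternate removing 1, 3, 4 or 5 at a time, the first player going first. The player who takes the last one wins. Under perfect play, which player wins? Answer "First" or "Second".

Second

W/L table (W = player to move can force a win):
i:   0  1  2  3  4  5  6  7  8
     L  W  L  W  W  W  W  W  L
Position 8 is L, so the second player wins.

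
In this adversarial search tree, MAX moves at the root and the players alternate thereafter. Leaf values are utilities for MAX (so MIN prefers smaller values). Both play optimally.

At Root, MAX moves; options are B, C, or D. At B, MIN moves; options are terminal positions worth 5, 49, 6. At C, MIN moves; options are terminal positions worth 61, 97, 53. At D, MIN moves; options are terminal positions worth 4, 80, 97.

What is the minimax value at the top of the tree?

B (MIN): min(5, 49, 6) = 5
C (MIN): min(61, 97, 53) = 53
D (MIN): min(4, 80, 97) = 4
Root (MAX): max(5, 53, 4) = 53

53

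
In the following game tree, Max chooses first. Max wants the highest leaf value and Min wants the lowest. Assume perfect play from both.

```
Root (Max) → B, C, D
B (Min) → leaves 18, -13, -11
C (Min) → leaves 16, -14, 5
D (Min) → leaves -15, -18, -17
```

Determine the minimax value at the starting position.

-13

B (Min): min(18, -13, -11) = -13
C (Min): min(16, -14, 5) = -14
D (Min): min(-15, -18, -17) = -18
Root (Max): max(-13, -14, -18) = -13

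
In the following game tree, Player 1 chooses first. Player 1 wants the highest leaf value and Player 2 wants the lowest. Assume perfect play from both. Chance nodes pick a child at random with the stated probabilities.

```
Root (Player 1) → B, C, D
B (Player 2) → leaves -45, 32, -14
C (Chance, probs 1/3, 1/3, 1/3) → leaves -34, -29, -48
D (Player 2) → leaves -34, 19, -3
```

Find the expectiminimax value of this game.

B (Player 2): min(-45, 32, -14) = -45
C (Chance): 1/3·-34 + 1/3·-29 + 1/3·-48 = -37
D (Player 2): min(-34, 19, -3) = -34
Root (Player 1): max(-45, -37, -34) = -34

-34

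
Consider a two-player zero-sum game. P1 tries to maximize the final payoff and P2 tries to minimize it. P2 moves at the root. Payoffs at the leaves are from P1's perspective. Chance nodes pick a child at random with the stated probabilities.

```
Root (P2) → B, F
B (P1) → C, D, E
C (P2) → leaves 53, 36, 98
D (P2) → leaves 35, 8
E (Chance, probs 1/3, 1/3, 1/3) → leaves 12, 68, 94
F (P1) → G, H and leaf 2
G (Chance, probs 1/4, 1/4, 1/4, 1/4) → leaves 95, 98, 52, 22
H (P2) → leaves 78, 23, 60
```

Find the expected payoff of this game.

C (P2): min(53, 36, 98) = 36
D (P2): min(35, 8) = 8
E (Chance): 1/3·12 + 1/3·68 + 1/3·94 = 58
B (P1): max(36, 8, 58) = 58
G (Chance): 1/4·95 + 1/4·98 + 1/4·52 + 1/4·22 = 66.75
H (P2): min(78, 23, 60) = 23
F (P1): max(66.75, 23, 2) = 66.75
Root (P2): min(58, 66.75) = 58

58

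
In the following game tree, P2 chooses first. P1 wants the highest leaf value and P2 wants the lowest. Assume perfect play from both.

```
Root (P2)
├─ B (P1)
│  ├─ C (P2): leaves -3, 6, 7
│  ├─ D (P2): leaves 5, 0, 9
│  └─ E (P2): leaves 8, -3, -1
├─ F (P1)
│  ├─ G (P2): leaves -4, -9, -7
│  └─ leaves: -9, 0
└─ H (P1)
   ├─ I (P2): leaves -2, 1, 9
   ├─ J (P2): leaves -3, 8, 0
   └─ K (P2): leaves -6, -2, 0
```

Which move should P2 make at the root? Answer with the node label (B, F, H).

H

C (P2): min(-3, 6, 7) = -3
D (P2): min(5, 0, 9) = 0
E (P2): min(8, -3, -1) = -3
B (P1): max(-3, 0, -3) = 0
G (P2): min(-4, -9, -7) = -9
F (P1): max(-9, -9, 0) = 0
I (P2): min(-2, 1, 9) = -2
J (P2): min(-3, 8, 0) = -3
K (P2): min(-6, -2, 0) = -6
H (P1): max(-2, -3, -6) = -2
Root (P2): min(0, 0, -2) = -2
P2 picks the child with the lowest value: H (value -2).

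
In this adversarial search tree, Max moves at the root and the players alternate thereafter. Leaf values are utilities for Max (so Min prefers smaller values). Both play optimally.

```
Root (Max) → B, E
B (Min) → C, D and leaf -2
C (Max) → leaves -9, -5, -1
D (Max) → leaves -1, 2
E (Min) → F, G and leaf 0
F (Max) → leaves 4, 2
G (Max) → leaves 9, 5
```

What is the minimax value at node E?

0

F: max(4, 2) = 4
G: max(9, 5) = 9
E: min(4, 9, 0) = 0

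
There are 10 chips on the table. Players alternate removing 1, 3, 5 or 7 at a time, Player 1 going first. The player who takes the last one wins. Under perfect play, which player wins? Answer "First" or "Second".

Compute winning (W) and losing (L) positions by backward induction:
i:   0  1  2  3  4  5  6  7  8  9 10
     L  W  L  W  L  W  L  W  L  W  L
Position 10 is L, so the second player wins.

Second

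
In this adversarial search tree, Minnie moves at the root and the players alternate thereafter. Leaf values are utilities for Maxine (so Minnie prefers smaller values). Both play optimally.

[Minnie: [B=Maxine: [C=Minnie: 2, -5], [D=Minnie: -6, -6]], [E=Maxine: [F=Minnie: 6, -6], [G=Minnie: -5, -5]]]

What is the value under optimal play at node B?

-5

C: min(2, -5) = -5
D: min(-6, -6) = -6
B: max(-5, -6) = -5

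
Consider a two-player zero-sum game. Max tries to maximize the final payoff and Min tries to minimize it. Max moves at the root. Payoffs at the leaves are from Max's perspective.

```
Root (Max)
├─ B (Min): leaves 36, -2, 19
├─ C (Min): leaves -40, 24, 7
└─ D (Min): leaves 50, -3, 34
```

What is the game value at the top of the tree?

B (Min): min(36, -2, 19) = -2
C (Min): min(-40, 24, 7) = -40
D (Min): min(50, -3, 34) = -3
Root (Max): max(-2, -40, -3) = -2

-2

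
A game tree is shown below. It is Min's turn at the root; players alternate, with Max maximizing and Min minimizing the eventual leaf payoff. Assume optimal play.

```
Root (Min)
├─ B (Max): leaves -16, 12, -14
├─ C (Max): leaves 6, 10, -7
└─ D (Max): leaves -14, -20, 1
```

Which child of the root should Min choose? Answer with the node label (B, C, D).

B (Max): max(-16, 12, -14) = 12
C (Max): max(6, 10, -7) = 10
D (Max): max(-14, -20, 1) = 1
Root (Min): min(12, 10, 1) = 1
Min picks the child with the lowest value: D (value 1).

D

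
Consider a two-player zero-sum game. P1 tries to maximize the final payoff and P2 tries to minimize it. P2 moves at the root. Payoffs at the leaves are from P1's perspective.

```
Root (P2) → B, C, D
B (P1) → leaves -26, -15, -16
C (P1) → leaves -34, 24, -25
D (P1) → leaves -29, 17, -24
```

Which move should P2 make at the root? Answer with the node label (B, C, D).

B (P1): max(-26, -15, -16) = -15
C (P1): max(-34, 24, -25) = 24
D (P1): max(-29, 17, -24) = 17
Root (P2): min(-15, 24, 17) = -15
P2 picks the child with the lowest value: B (value -15).

B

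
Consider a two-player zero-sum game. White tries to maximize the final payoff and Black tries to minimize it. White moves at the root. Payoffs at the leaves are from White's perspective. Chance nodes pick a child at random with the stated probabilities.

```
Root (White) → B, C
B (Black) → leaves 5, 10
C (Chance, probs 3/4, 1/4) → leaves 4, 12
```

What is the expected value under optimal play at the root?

B (Black): min(5, 10) = 5
C (Chance): 3/4·4 + 1/4·12 = 6
Root (White): max(5, 6) = 6

6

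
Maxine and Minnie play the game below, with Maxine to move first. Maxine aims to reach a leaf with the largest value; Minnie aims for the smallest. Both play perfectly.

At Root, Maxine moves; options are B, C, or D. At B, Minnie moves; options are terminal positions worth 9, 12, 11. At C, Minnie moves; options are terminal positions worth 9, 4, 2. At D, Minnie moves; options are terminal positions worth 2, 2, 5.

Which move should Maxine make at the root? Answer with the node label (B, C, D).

B (Minnie): min(9, 12, 11) = 9
C (Minnie): min(9, 4, 2) = 2
D (Minnie): min(2, 2, 5) = 2
Root (Maxine): max(9, 2, 2) = 9
Maxine picks the child with the highest value: B (value 9).

B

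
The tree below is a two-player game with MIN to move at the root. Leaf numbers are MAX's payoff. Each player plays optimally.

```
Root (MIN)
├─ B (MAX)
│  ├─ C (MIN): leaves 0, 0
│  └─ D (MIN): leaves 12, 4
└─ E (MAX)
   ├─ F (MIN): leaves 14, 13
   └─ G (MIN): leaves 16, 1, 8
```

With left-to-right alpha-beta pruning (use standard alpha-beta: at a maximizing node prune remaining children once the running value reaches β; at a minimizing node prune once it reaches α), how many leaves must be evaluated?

C [α=-∞,β=+∞]: v=0
D [α=0,β=+∞]: v=4
B [α=-∞,β=+∞]: v=4
F [α=-∞,β=4]: v=13
E [α=-∞,β=4]: v=13 after child 1 ≥ β → β-cutoff, skip 1
Root [α=-∞,β=+∞]: v=4
Leaves evaluated: 6 of 9.

6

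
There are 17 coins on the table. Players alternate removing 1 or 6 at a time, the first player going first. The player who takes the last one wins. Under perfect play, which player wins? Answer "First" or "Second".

i:   0  1  2  3  4  5  6  7  8  9 10 11 12 13 14 15 16 17
     L  W  L  W  L  W  W  L  W  L  W  L  W  W  L  W  L  W
Position 17 is W, so the first player wins.

First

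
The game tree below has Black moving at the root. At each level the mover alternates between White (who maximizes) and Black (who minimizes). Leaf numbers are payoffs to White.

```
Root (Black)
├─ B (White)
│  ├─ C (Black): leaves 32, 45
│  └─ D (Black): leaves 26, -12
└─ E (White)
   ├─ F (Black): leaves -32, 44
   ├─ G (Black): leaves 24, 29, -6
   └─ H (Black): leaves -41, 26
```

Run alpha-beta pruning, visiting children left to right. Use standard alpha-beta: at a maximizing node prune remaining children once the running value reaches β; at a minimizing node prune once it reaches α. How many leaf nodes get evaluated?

9

C [α=-∞,β=+∞]: v=32
D [α=32,β=+∞]: v=26 after child 1 ≤ α → α-cutoff, skip 1
B [α=-∞,β=+∞]: v=32
F [α=-∞,β=32]: v=-32
G [α=-32,β=32]: v=-6
H [α=-6,β=32]: v=-41 after child 1 ≤ α → α-cutoff, skip 1
E [α=-∞,β=32]: v=-6
Root [α=-∞,β=+∞]: v=-6
Leaves evaluated: 9 of 11.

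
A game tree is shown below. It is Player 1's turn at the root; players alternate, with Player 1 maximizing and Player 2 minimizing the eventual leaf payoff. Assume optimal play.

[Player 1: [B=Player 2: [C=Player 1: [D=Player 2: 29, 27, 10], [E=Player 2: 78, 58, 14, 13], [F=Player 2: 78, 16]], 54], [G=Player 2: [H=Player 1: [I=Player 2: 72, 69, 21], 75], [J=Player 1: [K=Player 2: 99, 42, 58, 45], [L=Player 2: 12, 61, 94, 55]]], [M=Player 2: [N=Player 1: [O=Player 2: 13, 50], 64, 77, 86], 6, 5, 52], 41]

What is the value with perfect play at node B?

16

D: min(29, 27, 10) = 10
E: min(78, 58, 14, 13) = 13
F: min(78, 16) = 16
C: max(10, 13, 16) = 16
B: min(16, 54) = 16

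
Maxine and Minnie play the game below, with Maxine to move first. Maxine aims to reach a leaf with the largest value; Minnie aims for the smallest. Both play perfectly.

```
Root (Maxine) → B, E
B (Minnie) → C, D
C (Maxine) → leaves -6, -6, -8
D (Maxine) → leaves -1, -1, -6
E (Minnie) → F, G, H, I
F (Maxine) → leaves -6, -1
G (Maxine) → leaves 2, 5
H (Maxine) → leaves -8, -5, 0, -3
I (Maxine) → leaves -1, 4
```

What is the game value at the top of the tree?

-1

C (Maxine): max(-6, -6, -8) = -6
D (Maxine): max(-1, -1, -6) = -1
B (Minnie): min(-6, -1) = -6
F (Maxine): max(-6, -1) = -1
G (Maxine): max(2, 5) = 5
H (Maxine): max(-8, -5, 0, -3) = 0
I (Maxine): max(-1, 4) = 4
E (Minnie): min(-1, 5, 0, 4) = -1
Root (Maxine): max(-6, -1) = -1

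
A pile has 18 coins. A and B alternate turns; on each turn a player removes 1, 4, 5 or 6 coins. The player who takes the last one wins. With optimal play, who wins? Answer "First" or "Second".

Second

W/L table (W = player to move can force a win):
i:   0  1  2  3  4  5  6  7  8  9 10 11 12 13 14 15 16 17 18
     L  W  L  W  W  W  W  W  W  L  W  L  W  W  W  W  W  W  L
Position 18 is L, so the second player wins.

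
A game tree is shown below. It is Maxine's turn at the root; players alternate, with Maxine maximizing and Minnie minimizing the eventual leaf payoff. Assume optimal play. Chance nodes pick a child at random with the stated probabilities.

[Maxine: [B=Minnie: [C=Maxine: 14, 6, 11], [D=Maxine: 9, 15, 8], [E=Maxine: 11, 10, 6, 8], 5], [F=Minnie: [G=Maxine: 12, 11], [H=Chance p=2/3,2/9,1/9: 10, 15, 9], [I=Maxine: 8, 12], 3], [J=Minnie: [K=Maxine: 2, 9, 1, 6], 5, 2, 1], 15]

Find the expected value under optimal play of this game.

C (Maxine): max(14, 6, 11) = 14
D (Maxine): max(9, 15, 8) = 15
E (Maxine): max(11, 10, 6, 8) = 11
B (Minnie): min(14, 15, 11, 5) = 5
G (Maxine): max(12, 11) = 12
H (Chance): 2/3·10 + 2/9·15 + 1/9·9 = 11
I (Maxine): max(8, 12) = 12
F (Minnie): min(12, 11, 12, 3) = 3
K (Maxine): max(2, 9, 1, 6) = 9
J (Minnie): min(9, 5, 2, 1) = 1
Root (Maxine): max(5, 3, 1, 15) = 15

15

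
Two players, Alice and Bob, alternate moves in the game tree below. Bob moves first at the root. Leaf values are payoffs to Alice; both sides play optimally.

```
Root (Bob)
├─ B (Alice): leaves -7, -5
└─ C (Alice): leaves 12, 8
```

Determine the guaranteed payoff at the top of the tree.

B (Alice): max(-7, -5) = -5
C (Alice): max(12, 8) = 12
Root (Bob): min(-5, 12) = -5

-5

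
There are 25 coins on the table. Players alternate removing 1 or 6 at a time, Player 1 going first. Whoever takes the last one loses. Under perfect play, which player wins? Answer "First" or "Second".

First

Compute winning (W) and losing (L) positions by backward induction:
i:   0  1  2  3  4  5  6  7  8  9 10 11 12 13 14 15 16 17 18 19 20 21 22 23 24 25
     W  L  W  L  W  L  W  W  L  W  L  W  L  W  W  L  W  L  W  L  W  W  L  W  L  W
Position 25 is W, so the first player wins.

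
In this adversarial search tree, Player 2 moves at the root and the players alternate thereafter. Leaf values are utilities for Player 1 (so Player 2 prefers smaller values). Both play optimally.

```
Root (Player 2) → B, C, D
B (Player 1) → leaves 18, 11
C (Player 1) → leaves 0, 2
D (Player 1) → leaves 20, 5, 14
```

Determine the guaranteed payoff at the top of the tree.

B (Player 1): max(18, 11) = 18
C (Player 1): max(0, 2) = 2
D (Player 1): max(20, 5, 14) = 20
Root (Player 2): min(18, 2, 20) = 2

2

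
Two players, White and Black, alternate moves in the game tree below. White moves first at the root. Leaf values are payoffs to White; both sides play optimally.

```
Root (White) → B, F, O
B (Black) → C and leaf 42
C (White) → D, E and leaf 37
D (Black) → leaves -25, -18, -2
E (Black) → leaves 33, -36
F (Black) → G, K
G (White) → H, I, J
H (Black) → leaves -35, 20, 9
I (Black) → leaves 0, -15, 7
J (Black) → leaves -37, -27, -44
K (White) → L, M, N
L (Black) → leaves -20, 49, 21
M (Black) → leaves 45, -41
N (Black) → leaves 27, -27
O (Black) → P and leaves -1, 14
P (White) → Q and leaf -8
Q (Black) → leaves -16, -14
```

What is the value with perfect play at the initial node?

D (Black): min(-25, -18, -2) = -25
E (Black): min(33, -36) = -36
C (White): max(-25, -36, 37) = 37
B (Black): min(37, 42) = 37
H (Black): min(-35, 20, 9) = -35
I (Black): min(0, -15, 7) = -15
J (Black): min(-37, -27, -44) = -44
G (White): max(-35, -15, -44) = -15
L (Black): min(-20, 49, 21) = -20
M (Black): min(45, -41) = -41
N (Black): min(27, -27) = -27
K (White): max(-20, -41, -27) = -20
F (Black): min(-15, -20) = -20
Q (Black): min(-16, -14) = -16
P (White): max(-16, -8) = -8
O (Black): min(-8, -1, 14) = -8
Root (White): max(37, -20, -8) = 37

37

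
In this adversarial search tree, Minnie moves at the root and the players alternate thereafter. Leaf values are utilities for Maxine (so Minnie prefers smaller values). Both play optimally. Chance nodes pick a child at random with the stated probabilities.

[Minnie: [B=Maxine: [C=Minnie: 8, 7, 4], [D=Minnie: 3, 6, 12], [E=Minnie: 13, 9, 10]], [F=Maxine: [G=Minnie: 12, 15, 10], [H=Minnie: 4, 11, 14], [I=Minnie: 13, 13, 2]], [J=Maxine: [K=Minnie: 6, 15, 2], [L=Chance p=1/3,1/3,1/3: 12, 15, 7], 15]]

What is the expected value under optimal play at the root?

C (Minnie): min(8, 7, 4) = 4
D (Minnie): min(3, 6, 12) = 3
E (Minnie): min(13, 9, 10) = 9
B (Maxine): max(4, 3, 9) = 9
G (Minnie): min(12, 15, 10) = 10
H (Minnie): min(4, 11, 14) = 4
I (Minnie): min(13, 13, 2) = 2
F (Maxine): max(10, 4, 2) = 10
K (Minnie): min(6, 15, 2) = 2
L (Chance): 1/3·12 + 1/3·15 + 1/3·7 = 11.33
J (Maxine): max(2, 11.33, 15) = 15
Root (Minnie): min(9, 10, 15) = 9

9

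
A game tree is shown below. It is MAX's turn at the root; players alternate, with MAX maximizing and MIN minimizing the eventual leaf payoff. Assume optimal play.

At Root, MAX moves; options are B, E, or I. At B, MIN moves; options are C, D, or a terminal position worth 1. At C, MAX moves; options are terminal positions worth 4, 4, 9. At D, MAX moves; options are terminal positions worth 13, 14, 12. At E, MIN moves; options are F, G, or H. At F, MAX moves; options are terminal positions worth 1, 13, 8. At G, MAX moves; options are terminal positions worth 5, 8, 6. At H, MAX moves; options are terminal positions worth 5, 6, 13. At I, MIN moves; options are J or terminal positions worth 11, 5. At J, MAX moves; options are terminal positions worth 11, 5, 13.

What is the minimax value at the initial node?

8

C (MAX): max(4, 4, 9) = 9
D (MAX): max(13, 14, 12) = 14
B (MIN): min(9, 14, 1) = 1
F (MAX): max(1, 13, 8) = 13
G (MAX): max(5, 8, 6) = 8
H (MAX): max(5, 6, 13) = 13
E (MIN): min(13, 8, 13) = 8
J (MAX): max(11, 5, 13) = 13
I (MIN): min(13, 11, 5) = 5
Root (MAX): max(1, 8, 5) = 8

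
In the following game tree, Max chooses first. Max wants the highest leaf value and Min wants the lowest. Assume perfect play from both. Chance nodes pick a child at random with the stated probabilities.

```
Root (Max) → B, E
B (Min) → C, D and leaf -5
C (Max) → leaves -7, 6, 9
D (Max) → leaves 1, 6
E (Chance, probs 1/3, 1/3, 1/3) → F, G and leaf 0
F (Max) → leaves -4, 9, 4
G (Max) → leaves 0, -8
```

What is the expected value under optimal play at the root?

C (Max): max(-7, 6, 9) = 9
D (Max): max(1, 6) = 6
B (Min): min(9, 6, -5) = -5
F (Max): max(-4, 9, 4) = 9
G (Max): max(0, -8) = 0
E (Chance): 1/3·9 + 1/3·0 + 1/3·0 = 3
Root (Max): max(-5, 3) = 3

3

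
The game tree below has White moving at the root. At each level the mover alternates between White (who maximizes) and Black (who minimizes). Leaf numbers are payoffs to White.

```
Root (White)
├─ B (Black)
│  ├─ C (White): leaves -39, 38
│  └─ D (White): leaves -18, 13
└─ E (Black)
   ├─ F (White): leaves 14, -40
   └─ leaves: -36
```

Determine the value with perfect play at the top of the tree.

13

C (White): max(-39, 38) = 38
D (White): max(-18, 13) = 13
B (Black): min(38, 13) = 13
F (White): max(14, -40) = 14
E (Black): min(14, -36) = -36
Root (White): max(13, -36) = 13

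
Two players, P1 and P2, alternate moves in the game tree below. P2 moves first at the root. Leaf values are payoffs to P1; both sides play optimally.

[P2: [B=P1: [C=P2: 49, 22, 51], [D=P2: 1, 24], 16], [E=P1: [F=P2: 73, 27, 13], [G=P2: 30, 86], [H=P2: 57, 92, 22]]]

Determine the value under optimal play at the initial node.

C (P2): min(49, 22, 51) = 22
D (P2): min(1, 24) = 1
B (P1): max(22, 1, 16) = 22
F (P2): min(73, 27, 13) = 13
G (P2): min(30, 86) = 30
H (P2): min(57, 92, 22) = 22
E (P1): max(13, 30, 22) = 30
Root (P2): min(22, 30) = 22

22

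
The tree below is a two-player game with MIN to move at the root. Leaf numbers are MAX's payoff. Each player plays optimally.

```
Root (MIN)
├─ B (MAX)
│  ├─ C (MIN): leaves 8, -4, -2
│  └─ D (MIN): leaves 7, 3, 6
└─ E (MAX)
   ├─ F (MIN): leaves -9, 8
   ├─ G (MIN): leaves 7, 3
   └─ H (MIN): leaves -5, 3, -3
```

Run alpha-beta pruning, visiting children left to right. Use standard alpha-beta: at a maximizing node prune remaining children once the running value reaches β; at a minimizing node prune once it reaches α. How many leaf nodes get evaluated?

10

C [α=-∞,β=+∞]: v=-4
D [α=-4,β=+∞]: v=3
B [α=-∞,β=+∞]: v=3
F [α=-∞,β=3]: v=-9
G [α=-9,β=3]: v=3
E [α=-∞,β=3]: v=3 after child 2 ≥ β → β-cutoff, skip 1
Root [α=-∞,β=+∞]: v=3
Leaves evaluated: 10 of 13.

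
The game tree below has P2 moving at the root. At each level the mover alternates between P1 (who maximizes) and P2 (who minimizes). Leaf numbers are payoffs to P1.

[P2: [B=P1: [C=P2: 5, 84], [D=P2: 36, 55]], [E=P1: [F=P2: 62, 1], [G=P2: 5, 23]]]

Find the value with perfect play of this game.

C (P2): min(5, 84) = 5
D (P2): min(36, 55) = 36
B (P1): max(5, 36) = 36
F (P2): min(62, 1) = 1
G (P2): min(5, 23) = 5
E (P1): max(1, 5) = 5
Root (P2): min(36, 5) = 5

5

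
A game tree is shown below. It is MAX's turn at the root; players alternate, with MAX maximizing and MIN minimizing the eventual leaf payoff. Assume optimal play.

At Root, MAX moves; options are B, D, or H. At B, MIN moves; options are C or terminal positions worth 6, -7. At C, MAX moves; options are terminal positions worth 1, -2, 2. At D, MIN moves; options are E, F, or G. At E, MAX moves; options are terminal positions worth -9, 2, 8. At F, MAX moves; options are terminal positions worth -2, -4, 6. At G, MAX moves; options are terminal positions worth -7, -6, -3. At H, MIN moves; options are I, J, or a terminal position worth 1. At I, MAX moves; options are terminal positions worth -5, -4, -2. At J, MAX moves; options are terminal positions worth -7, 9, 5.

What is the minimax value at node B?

-7

C: max(1, -2, 2) = 2
B: min(2, 6, -7) = -7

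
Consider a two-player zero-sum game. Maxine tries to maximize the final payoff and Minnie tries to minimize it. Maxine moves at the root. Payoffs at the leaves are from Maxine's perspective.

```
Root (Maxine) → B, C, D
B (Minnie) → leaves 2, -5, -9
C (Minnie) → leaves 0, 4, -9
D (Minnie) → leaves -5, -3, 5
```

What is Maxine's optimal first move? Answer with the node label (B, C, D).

B (Minnie): min(2, -5, -9) = -9
C (Minnie): min(0, 4, -9) = -9
D (Minnie): min(-5, -3, 5) = -5
Root (Maxine): max(-9, -9, -5) = -5
Maxine picks the child with the highest value: D (value -5).

D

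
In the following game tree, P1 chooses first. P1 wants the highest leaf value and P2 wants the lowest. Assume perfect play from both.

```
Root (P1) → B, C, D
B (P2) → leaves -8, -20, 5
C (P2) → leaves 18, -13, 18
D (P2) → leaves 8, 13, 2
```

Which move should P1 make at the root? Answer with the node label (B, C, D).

D

B (P2): min(-8, -20, 5) = -20
C (P2): min(18, -13, 18) = -13
D (P2): min(8, 13, 2) = 2
Root (P1): max(-20, -13, 2) = 2
P1 picks the child with the highest value: D (value 2).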